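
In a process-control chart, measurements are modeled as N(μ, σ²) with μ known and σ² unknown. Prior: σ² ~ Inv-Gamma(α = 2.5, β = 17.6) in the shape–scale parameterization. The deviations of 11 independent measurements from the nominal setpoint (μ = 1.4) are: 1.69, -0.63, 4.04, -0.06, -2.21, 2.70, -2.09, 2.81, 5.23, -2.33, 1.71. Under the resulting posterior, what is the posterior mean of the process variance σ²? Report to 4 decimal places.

8.2087

With known mean μ and an Inverse-Gamma(α, β) prior on σ², the Normal likelihood is conjugate: posterior is Inv-Gamma(α + n/2, β + Σ(xᵢ−μ)²/2).
Σ(xᵢ−μ)² = (1.69)² + (-0.63)² + (4.04)² + (-0.06)² + (-2.21)² + (2.70)² + (-2.09)² + (2.81)² + (5.23)² + (-2.33)² + (1.71)² = 79.7224.
Posterior: Inv-Gamma(2.5 + 11/2, 17.6 + 79.7224/2) = Inv-Gamma(8.00, 57.46120).
E[σ²|data] = β/(α−1) = 57.46120/7.00 = 8.2087.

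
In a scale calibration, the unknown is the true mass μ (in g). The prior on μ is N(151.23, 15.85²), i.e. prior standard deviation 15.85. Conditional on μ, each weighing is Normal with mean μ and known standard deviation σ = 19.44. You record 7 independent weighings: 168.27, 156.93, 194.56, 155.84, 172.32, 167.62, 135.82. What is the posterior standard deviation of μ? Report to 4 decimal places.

For Normal data with known variance σ², a Normal(μ₀, σ₀²) prior on μ is conjugate. Posterior precision = 1/σ₀² + n/σ²; posterior mean is the precision-weighted average of μ₀ and x̄.
σ₀² = 15.85² = 251.2225, σ² = 19.44² = 377.9136; σ² + n·σ₀² = 377.9136 + 7·251.2225 = 2136.4711.
Posterior precision = 1/σ₀² + n/σ² = 1/251.2225 + 7/377.9136 = (σ² + n·σ₀²)/(σ₀²σ²) = 2136.4711/(251.2225·377.9136); posterior variance σₙ² = σ₀²σ²/(σ² + n·σ₀²) = 251.2225·377.9136/2136.4711 = 44.437952.
Posterior SD = √σₙ² = √(251.2225·377.9136/2136.4711) = 6.6662.

6.6662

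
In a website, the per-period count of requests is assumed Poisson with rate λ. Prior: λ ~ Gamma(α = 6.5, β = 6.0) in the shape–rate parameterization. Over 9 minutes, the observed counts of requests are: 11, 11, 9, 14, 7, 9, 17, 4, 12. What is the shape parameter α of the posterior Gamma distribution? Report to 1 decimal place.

With a Gamma(shape α, rate β) prior, the Poisson likelihood is conjugate: the posterior is Gamma(α + ΣXᵢ, β + n).
Sum of counts S = 94 over n = 9 minutes.
Posterior: Gamma(α+S, β+n) = Gamma(6.5+94, 6.0+9) = Gamma(100.5, 15.0).
Posterior α = 100.5.

100.5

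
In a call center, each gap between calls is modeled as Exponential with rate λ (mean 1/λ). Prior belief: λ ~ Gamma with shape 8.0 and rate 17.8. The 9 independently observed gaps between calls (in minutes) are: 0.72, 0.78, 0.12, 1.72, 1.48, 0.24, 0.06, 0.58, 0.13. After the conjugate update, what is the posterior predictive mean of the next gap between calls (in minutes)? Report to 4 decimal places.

1.4769

With a Gamma(shape α, rate β) prior on the exponential rate λ, the posterior after n observations with total T = Σxᵢ is Gamma(α+n, β+T).
Sum of observations T = 5.83 minutes; n = 9.
Posterior: Gamma(8.0+9, 17.8+5.83) = Gamma(17.0, 23.63).
The predictive distribution for the next observation is Lomax; its mean is β/(α−1) = 23.63/16.0 = 1.4769.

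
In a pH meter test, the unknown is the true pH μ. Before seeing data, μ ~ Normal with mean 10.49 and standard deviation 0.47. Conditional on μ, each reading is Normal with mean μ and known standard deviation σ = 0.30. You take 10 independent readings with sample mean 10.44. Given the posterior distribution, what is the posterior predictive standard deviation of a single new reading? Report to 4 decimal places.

0.3141

For Normal data with known variance σ², a Normal(μ₀, σ₀²) prior on μ is conjugate. Posterior precision = 1/σ₀² + n/σ²; posterior mean is the precision-weighted average of μ₀ and x̄.
σ₀² = 0.47² = 0.2209, σ² = 0.30² = 0.09; σ² + n·σ₀² = 0.09 + 10·0.2209 = 2.299.
Posterior precision = 1/σ₀² + n/σ² = 1/0.2209 + 10/0.09 = (σ² + n·σ₀²)/(σ₀²σ²) = 2.299/(0.2209·0.09); posterior variance σₙ² = σ₀²σ²/(σ² + n·σ₀²) = 0.2209·0.09/2.299 = 0.008648.
Predictive variance for one new observation = σₙ² + σ² = 0.2209·0.09/2.299 + 0.09 = σ²·(σ₀² + 2.299)/2.299 = 0.09·2.5199/2.299 = 0.098648; SD = √(0.09·2.5199/2.299) = 0.3141.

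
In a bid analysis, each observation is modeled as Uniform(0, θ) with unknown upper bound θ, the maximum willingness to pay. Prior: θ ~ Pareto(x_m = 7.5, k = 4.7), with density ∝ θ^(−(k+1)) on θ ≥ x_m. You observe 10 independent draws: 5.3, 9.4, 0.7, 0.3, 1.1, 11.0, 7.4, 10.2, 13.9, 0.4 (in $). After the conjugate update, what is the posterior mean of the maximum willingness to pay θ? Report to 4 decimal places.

14.9146

A Pareto(scale x_m, shape k) prior on the upper bound θ of Uniform(0, θ) is conjugate: posterior is Pareto(max(x_m, max xᵢ), k + n).
Sample maximum = 13.9; prior scale x_m = 7.5 → posterior scale = max = 13.9.
Posterior shape = 4.7 + 10 = 14.7.
E[θ|data] = k·x_m/(k−1) = 14.7·13.9/13.7 = 14.9146.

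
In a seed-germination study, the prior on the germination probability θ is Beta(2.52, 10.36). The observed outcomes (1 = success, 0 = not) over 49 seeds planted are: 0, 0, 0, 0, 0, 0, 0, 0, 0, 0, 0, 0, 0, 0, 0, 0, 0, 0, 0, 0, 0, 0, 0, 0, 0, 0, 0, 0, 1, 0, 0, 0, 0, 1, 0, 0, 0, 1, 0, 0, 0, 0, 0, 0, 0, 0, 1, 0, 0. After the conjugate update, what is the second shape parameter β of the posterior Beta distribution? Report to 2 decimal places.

The Beta prior is conjugate to a Binomial/Bernoulli likelihood; the update adds successes to α and failures to β.
Posterior: Beta(α+k, β+n−k) = Beta(2.52+4, 10.36+45) = Beta(6.52, 55.36).
Posterior β = 55.36.

55.36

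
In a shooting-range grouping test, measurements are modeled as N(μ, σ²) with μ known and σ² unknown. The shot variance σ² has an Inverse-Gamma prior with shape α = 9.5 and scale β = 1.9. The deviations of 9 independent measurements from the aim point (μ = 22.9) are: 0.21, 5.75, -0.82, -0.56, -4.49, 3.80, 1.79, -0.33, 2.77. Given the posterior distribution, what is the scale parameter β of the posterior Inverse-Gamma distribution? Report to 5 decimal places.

41.73930

With known mean μ and an Inverse-Gamma(α, β) prior on σ², the Normal likelihood is conjugate: posterior is Inv-Gamma(α + n/2, β + Σ(xᵢ−μ)²/2).
Σ(xᵢ−μ)² = (0.21)² + (5.75)² + (-0.82)² + (-0.56)² + (-4.49)² + (3.80)² + (1.79)² + (-0.33)² + (2.77)² = 79.6786.
Posterior: Inv-Gamma(9.5 + 9/2, 1.9 + 79.6786/2) = Inv-Gamma(14.00, 41.73930).
Posterior β = 41.73930.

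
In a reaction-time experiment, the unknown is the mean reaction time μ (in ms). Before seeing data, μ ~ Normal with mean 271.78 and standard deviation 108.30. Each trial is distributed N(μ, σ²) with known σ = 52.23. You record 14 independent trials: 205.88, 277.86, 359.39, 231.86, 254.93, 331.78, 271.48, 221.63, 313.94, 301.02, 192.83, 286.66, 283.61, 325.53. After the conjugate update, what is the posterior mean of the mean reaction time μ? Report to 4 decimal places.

275.5376

For Normal data with known variance σ², a Normal(μ₀, σ₀²) prior on μ is conjugate. Posterior precision = 1/σ₀² + n/σ²; posterior mean is the precision-weighted average of μ₀ and x̄.
Σxᵢ = 205.88 + 277.86 + 359.39 + 231.86 + 254.93 + 331.78 + 271.48 + 221.63 + 313.94 + 301.02 + 192.83 + 286.66 + 283.61 + 325.53 = 3858.4, so n·x̄ = 3858.4.
σ₀² = 108.30² = 11728.89, σ² = 52.23² = 2727.9729; σ² + n·σ₀² = 2727.9729 + 14·11728.89 = 166932.4329.
Posterior mean = (μ₀/σ₀² + n·x̄/σ²)/(1/σ₀² + n/σ²) = (σ²·μ₀ + σ₀²·n·x̄)/(σ² + n·σ₀²) = (2727.9729·271.78 + 11728.89·3858.4)/166932.4329 = 45996157.650762/166932.4329 = 275.5376.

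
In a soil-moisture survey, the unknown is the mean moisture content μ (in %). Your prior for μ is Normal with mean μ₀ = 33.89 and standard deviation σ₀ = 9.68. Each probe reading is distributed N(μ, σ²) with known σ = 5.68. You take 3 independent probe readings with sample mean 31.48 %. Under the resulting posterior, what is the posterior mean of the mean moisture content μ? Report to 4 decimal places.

For Normal data with known variance σ², a Normal(μ₀, σ₀²) prior on μ is conjugate. Posterior precision = 1/σ₀² + n/σ²; posterior mean is the precision-weighted average of μ₀ and x̄.
n·x̄ = 3·31.48 = 94.44.
σ₀² = 9.68² = 93.7024, σ² = 5.68² = 32.2624; σ² + n·σ₀² = 32.2624 + 3·93.7024 = 313.3696.
Posterior mean = (μ₀/σ₀² + n·x̄/σ²)/(1/σ₀² + n/σ²) = (σ²·μ₀ + σ₀²·n·x̄)/(σ² + n·σ₀²) = (32.2624·33.89 + 93.7024·94.44)/313.3696 = 9942.627392/313.3696 = 31.7281.

31.7281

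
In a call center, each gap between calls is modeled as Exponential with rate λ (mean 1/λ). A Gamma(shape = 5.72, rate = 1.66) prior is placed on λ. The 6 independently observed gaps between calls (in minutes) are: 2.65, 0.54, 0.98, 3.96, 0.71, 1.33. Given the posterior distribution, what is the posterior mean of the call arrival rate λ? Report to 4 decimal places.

0.9907

With a Gamma(shape α, rate β) prior on the exponential rate λ, the posterior after n observations with total T = Σxᵢ is Gamma(α+n, β+T).
Sum of observations T = 10.17 minutes; n = 6.
Posterior: Gamma(5.72+6, 1.66+10.17) = Gamma(11.72, 11.83).
Posterior mean of λ = α/β = 11.72/11.83 = 0.9907.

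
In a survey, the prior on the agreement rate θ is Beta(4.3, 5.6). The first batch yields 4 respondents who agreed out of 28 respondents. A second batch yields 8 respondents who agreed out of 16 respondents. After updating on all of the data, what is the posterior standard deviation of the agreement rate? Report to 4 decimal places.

0.0620

The Beta prior is conjugate to a Binomial/Bernoulli likelihood; the update adds successes to α and failures to β.
After batch 1: Beta(4.3+4, 5.6+24) = Beta(8.3, 29.6).
After batch 2: Beta(8.3+8, 29.6+8) = Beta(16.3, 37.6).
Var = αβ/((α+β)²(α+β+1)) = 16.3·37.6/(53.9²·54.9) = 0.00384260; SD = √0.00384260 = 0.0620.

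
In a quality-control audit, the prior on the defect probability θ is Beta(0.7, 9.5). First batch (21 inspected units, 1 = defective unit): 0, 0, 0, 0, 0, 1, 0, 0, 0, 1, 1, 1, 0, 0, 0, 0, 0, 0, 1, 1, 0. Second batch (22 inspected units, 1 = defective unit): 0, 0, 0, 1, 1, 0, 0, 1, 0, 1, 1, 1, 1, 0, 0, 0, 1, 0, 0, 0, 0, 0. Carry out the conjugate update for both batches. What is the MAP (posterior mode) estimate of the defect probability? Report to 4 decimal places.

0.2676

The Beta prior is conjugate to a Binomial/Bernoulli likelihood; the update adds successes to α and failures to β.
After batch 1: Beta(0.7+6, 9.5+15) = Beta(6.7, 24.5).
After batch 2: Beta(6.7+8, 24.5+14) = Beta(14.7, 38.5).
Mode of Beta(a,b) for a,b>1 is (a−1)/(a+b−2) = 13.7/51.2 = 0.2676.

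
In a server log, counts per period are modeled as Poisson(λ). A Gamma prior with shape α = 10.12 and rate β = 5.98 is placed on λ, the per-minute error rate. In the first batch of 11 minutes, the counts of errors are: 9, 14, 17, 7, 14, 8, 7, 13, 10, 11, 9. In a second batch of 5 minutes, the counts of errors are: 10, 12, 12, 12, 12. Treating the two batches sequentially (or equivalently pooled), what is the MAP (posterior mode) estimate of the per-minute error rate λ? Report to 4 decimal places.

With a Gamma(shape α, rate β) prior, the Poisson likelihood is conjugate: the posterior is Gamma(α + ΣXᵢ, β + n).
Batch 1: sum of counts S = 119 over n = 11 minutes.
After batch 1: Gamma(α+S, β+n) = Gamma(10.12+119, 5.98+11) = Gamma(129.12, 16.98).
Batch 2: sum of counts S = 58 over n = 5 minutes.
After batch 2: Gamma(α+S, β+n) = Gamma(129.12+58, 16.98+5) = Gamma(187.12, 21.98).
Mode of Gamma(α,β) for α≥1 is (α−1)/β = 186.12/21.98 = 8.4677.

8.4677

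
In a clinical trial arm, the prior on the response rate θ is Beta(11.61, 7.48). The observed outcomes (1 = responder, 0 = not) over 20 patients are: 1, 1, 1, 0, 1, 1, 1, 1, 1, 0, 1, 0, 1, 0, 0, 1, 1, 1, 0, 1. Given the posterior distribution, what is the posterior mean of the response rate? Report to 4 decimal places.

The Beta prior is conjugate to a Binomial/Bernoulli likelihood; the update adds successes to α and failures to β.
Posterior: Beta(α+k, β+n−k) = Beta(11.61+14, 7.48+6) = Beta(25.61, 13.48).
Posterior mean = α/(α+β) = 25.61/39.09 = 0.6552.

0.6552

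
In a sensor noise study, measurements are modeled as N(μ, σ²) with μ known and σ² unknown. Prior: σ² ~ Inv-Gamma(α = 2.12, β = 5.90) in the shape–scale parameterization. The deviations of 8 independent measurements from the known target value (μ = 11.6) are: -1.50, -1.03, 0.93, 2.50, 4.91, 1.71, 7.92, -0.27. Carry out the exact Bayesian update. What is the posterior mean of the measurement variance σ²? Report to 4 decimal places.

With known mean μ and an Inverse-Gamma(α, β) prior on σ², the Normal likelihood is conjugate: posterior is Inv-Gamma(α + n/2, β + Σ(xᵢ−μ)²/2).
Σ(xᵢ−μ)² = (-1.50)² + (-1.03)² + (0.93)² + (2.50)² + (4.91)² + (1.71)² + (7.92)² + (-0.27)² = 100.2573.
Posterior: Inv-Gamma(2.12 + 8/2, 5.90 + 100.2573/2) = Inv-Gamma(6.12, 56.02865).
E[σ²|data] = β/(α−1) = 56.02865/5.12 = 10.9431.

10.9431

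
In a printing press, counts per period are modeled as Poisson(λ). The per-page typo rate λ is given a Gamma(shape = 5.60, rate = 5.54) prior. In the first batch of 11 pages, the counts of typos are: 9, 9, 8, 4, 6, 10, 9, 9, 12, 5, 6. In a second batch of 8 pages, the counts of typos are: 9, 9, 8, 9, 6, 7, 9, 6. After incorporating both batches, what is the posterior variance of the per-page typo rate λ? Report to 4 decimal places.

0.2584

With a Gamma(shape α, rate β) prior, the Poisson likelihood is conjugate: the posterior is Gamma(α + ΣXᵢ, β + n).
Batch 1: sum of counts S = 87 over n = 11 pages.
After batch 1: Gamma(α+S, β+n) = Gamma(5.60+87, 5.54+11) = Gamma(92.60, 16.54).
Batch 2: sum of counts S = 63 over n = 8 pages.
After batch 2: Gamma(α+S, β+n) = Gamma(92.60+63, 16.54+8) = Gamma(155.60, 24.54).
Var = α/β² = 155.60/24.54² = 0.2584.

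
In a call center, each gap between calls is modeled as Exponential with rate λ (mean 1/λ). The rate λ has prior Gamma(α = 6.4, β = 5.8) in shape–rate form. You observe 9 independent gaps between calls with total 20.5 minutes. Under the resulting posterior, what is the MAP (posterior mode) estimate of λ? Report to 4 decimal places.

0.5475

With a Gamma(shape α, rate β) prior on the exponential rate λ, the posterior after n observations with total T = Σxᵢ is Gamma(α+n, β+T).
Posterior: Gamma(6.4+9, 5.8+20.5) = Gamma(15.4, 26.3).
Mode = (α−1)/β = 0.5475.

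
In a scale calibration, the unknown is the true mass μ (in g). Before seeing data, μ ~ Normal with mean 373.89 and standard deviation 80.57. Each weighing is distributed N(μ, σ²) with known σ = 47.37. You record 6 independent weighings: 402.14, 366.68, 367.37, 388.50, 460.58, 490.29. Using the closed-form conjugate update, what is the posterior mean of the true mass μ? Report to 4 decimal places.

410.4850

For Normal data with known variance σ², a Normal(μ₀, σ₀²) prior on μ is conjugate. Posterior precision = 1/σ₀² + n/σ²; posterior mean is the precision-weighted average of μ₀ and x̄.
Σxᵢ = 402.14 + 366.68 + 367.37 + 388.50 + 460.58 + 490.29 = 2475.56, so n·x̄ = 2475.56.
σ₀² = 80.57² = 6491.5249, σ² = 47.37² = 2243.9169; σ² + n·σ₀² = 2243.9169 + 6·6491.5249 = 41193.0663.
Posterior mean = (μ₀/σ₀² + n·x̄/σ²)/(1/σ₀² + n/σ²) = (σ²·μ₀ + σ₀²·n·x̄)/(σ² + n·σ₀²) = (2243.9169·373.89 + 6491.5249·2475.56)/41193.0663 = 16909137.471185/41193.0663 = 410.4850.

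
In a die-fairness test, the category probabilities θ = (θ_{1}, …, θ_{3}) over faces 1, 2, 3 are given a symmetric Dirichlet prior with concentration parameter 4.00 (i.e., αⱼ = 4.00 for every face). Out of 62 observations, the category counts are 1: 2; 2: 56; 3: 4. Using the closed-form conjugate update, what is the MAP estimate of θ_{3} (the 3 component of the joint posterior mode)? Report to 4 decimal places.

The Dirichlet prior is conjugate to the Multinomial likelihood: each posterior αⱼ = prior αⱼ + observed count nⱼ.
Posterior concentration: (6.00, 60.00, 8.00), total = 74.00.
Joint mode component: (α_{3}−1)/(Σα−K) = 7.00/71.00 = 0.0986.

0.0986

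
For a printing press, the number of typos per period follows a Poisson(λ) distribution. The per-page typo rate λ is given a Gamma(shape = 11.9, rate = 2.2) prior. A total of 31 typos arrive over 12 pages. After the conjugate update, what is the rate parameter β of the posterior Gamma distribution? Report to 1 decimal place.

With a Gamma(shape α, rate β) prior, the Poisson likelihood is conjugate: the posterior is Gamma(α + ΣXᵢ, β + n).
Posterior: Gamma(α+S, β+n) = Gamma(11.9+31, 2.2+12) = Gamma(42.9, 14.2).
Posterior β = 14.2.

14.2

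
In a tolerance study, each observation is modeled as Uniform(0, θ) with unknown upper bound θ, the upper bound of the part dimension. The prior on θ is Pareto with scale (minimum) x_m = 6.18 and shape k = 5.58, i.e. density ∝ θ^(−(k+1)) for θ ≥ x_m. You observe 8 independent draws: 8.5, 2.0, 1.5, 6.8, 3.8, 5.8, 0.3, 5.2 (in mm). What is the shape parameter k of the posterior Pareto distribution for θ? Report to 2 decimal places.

13.58

A Pareto(scale x_m, shape k) prior on the upper bound θ of Uniform(0, θ) is conjugate: posterior is Pareto(max(x_m, max xᵢ), k + n).
Sample maximum = 8.5; prior scale x_m = 6.18 → posterior scale = max = 8.50.
Posterior shape = 5.58 + 8 = 13.58.
Posterior shape k = 13.58.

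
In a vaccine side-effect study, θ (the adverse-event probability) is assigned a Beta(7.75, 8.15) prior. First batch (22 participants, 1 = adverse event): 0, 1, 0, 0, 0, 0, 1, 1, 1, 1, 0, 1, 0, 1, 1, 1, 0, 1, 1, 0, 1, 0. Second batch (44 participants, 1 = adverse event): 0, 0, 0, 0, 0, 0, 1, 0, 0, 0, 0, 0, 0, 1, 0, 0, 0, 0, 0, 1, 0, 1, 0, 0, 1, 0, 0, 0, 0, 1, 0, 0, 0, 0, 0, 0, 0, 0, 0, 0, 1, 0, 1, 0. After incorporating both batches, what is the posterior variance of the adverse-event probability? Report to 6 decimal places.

The Beta prior is conjugate to a Binomial/Bernoulli likelihood; the update adds successes to α and failures to β.
After batch 1: Beta(7.75+12, 8.15+10) = Beta(19.75, 18.15).
After batch 2: Beta(19.75+8, 18.15+36) = Beta(27.75, 54.15).
Var = αβ/((α+β)²(α+β+1)) = 27.75·54.15/(81.90²·82.90) = 0.002702.

0.002702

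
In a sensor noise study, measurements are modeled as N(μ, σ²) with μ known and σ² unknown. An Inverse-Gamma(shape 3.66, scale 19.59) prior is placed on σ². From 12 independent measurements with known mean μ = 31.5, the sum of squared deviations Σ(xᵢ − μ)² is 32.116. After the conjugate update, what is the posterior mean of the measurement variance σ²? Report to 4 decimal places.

4.1164

With known mean μ and an Inverse-Gamma(α, β) prior on σ², the Normal likelihood is conjugate: posterior is Inv-Gamma(α + n/2, β + Σ(xᵢ−μ)²/2).
Posterior: Inv-Gamma(3.66 + 12/2, 19.59 + 32.116/2) = Inv-Gamma(9.66, 35.6480).
E[σ²|data] = β/(α−1) = 35.6480/8.66 = 4.1164.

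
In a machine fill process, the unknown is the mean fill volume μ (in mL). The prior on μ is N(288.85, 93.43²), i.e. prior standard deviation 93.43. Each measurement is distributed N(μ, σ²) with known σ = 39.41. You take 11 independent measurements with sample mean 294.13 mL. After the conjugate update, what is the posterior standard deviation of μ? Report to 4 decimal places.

For Normal data with known variance σ², a Normal(μ₀, σ₀²) prior on μ is conjugate. Posterior precision = 1/σ₀² + n/σ²; posterior mean is the precision-weighted average of μ₀ and x̄.
σ₀² = 93.43² = 8729.1649, σ² = 39.41² = 1553.1481; σ² + n·σ₀² = 1553.1481 + 11·8729.1649 = 97573.962.
Posterior precision = 1/σ₀² + n/σ² = 1/8729.1649 + 11/1553.1481 = (σ² + n·σ₀²)/(σ₀²σ²) = 97573.962/(8729.1649·1553.1481); posterior variance σₙ² = σ₀²σ²/(σ² + n·σ₀²) = 8729.1649·1553.1481/97573.962 = 138.947785.
Posterior SD = √σₙ² = √(8729.1649·1553.1481/97573.962) = 11.7876.

11.7876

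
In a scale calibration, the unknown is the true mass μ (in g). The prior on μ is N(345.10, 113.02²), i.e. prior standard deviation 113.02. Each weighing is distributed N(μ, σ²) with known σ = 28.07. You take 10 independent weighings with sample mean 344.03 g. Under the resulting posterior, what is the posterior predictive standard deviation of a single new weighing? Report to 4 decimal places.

For Normal data with known variance σ², a Normal(μ₀, σ₀²) prior on μ is conjugate. Posterior precision = 1/σ₀² + n/σ²; posterior mean is the precision-weighted average of μ₀ and x̄.
σ₀² = 113.02² = 12773.5204, σ² = 28.07² = 787.9249; σ² + n·σ₀² = 787.9249 + 10·12773.5204 = 128523.1289.
Posterior precision = 1/σ₀² + n/σ² = 1/12773.5204 + 10/787.9249 = (σ² + n·σ₀²)/(σ₀²σ²) = 128523.1289/(12773.5204·787.9249); posterior variance σₙ² = σ₀²σ²/(σ² + n·σ₀²) = 12773.5204·787.9249/128523.1289 = 78.309444.
Predictive variance for one new observation = σₙ² + σ² = 12773.5204·787.9249/128523.1289 + 787.9249 = σ²·(σ₀² + 128523.1289)/128523.1289 = 787.9249·141296.6493/128523.1289 = 866.234344; SD = √(787.9249·141296.6493/128523.1289) = 29.4319.

29.4319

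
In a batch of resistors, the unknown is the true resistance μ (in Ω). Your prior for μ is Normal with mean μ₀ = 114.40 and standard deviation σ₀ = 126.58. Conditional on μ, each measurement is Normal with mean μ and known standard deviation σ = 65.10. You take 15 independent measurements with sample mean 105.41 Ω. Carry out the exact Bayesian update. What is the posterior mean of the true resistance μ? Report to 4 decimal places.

105.5658

For Normal data with known variance σ², a Normal(μ₀, σ₀²) prior on μ is conjugate. Posterior precision = 1/σ₀² + n/σ²; posterior mean is the precision-weighted average of μ₀ and x̄.
n·x̄ = 15·105.41 = 1581.15.
σ₀² = 126.58² = 16022.4964, σ² = 65.10² = 4238.01; σ² + n·σ₀² = 4238.01 + 15·16022.4964 = 244575.456.
Posterior mean = (μ₀/σ₀² + n·x̄/σ²)/(1/σ₀² + n/σ²) = (σ²·μ₀ + σ₀²·n·x̄)/(σ² + n·σ₀²) = (4238.01·114.40 + 16022.4964·1581.15)/244575.456 = 25818798.52686/244575.456 = 105.5658.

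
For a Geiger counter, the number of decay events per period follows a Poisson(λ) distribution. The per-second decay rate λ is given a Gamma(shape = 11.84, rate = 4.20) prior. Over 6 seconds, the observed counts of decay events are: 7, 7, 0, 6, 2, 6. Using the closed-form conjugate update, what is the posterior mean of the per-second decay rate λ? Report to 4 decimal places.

With a Gamma(shape α, rate β) prior, the Poisson likelihood is conjugate: the posterior is Gamma(α + ΣXᵢ, β + n).
Sum of counts S = 28 over n = 6 seconds.
Posterior: Gamma(α+S, β+n) = Gamma(11.84+28, 4.20+6) = Gamma(39.84, 10.20).
Posterior mean = α/β = 39.84/10.20 = 3.9059.

3.9059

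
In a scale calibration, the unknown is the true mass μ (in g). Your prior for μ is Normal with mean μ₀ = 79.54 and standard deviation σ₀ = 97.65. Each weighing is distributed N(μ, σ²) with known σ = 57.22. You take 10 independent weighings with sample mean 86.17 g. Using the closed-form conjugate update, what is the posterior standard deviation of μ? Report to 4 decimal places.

For Normal data with known variance σ², a Normal(μ₀, σ₀²) prior on μ is conjugate. Posterior precision = 1/σ₀² + n/σ²; posterior mean is the precision-weighted average of μ₀ and x̄.
σ₀² = 97.65² = 9535.5225, σ² = 57.22² = 3274.1284; σ² + n·σ₀² = 3274.1284 + 10·9535.5225 = 98629.3534.
Posterior precision = 1/σ₀² + n/σ² = 1/9535.5225 + 10/3274.1284 = (σ² + n·σ₀²)/(σ₀²σ²) = 98629.3534/(9535.5225·3274.1284); posterior variance σₙ² = σ₀²σ²/(σ² + n·σ₀²) = 9535.5225·3274.1284/98629.3534 = 316.543949.
Posterior SD = √σₙ² = √(9535.5225·3274.1284/98629.3534) = 17.7917.

17.7917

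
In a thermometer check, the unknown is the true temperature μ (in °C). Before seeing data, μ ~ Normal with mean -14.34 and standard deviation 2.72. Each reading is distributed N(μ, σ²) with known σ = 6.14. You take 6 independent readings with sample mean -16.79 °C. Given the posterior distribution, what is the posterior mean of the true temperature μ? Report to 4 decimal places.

-15.6648

For Normal data with known variance σ², a Normal(μ₀, σ₀²) prior on μ is conjugate. Posterior precision = 1/σ₀² + n/σ²; posterior mean is the precision-weighted average of μ₀ and x̄.
n·x̄ = 6·(-16.79) = -100.74.
σ₀² = 2.72² = 7.3984, σ² = 6.14² = 37.6996; σ² + n·σ₀² = 37.6996 + 6·7.3984 = 82.09.
Posterior mean = (μ₀/σ₀² + n·x̄/σ²)/(1/σ₀² + n/σ²) = (σ²·μ₀ + σ₀²·n·x̄)/(σ² + n·σ₀²) = (37.6996·(-14.34) + 7.3984·(-100.74))/82.09 = -1285.92708/82.09 = -15.6648.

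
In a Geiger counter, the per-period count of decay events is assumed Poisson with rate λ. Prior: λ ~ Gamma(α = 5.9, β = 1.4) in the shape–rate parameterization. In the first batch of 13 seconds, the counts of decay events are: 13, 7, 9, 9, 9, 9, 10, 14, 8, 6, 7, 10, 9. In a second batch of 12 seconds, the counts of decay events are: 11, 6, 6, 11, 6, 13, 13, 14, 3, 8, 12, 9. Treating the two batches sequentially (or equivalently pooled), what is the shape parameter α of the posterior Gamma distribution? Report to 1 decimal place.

237.9

With a Gamma(shape α, rate β) prior, the Poisson likelihood is conjugate: the posterior is Gamma(α + ΣXᵢ, β + n).
Batch 1: sum of counts S = 120 over n = 13 seconds.
After batch 1: Gamma(α+S, β+n) = Gamma(5.9+120, 1.4+13) = Gamma(125.9, 14.4).
Batch 2: sum of counts S = 112 over n = 12 seconds.
After batch 2: Gamma(α+S, β+n) = Gamma(125.9+112, 14.4+12) = Gamma(237.9, 26.4).
Posterior α = 237.9.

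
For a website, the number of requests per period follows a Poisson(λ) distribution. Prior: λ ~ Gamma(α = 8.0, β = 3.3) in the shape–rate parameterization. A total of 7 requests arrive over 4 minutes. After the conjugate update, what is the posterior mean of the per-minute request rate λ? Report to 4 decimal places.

With a Gamma(shape α, rate β) prior, the Poisson likelihood is conjugate: the posterior is Gamma(α + ΣXᵢ, β + n).
Posterior: Gamma(α+S, β+n) = Gamma(8.0+7, 3.3+4) = Gamma(15.0, 7.3).
Posterior mean = α/β = 15.0/7.3 = 2.0548.

2.0548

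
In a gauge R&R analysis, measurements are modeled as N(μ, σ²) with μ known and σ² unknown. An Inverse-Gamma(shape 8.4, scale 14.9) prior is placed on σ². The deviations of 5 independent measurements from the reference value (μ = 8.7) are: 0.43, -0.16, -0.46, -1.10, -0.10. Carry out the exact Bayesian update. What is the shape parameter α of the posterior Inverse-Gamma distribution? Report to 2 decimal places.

10.90

With known mean μ and an Inverse-Gamma(α, β) prior on σ², the Normal likelihood is conjugate: posterior is Inv-Gamma(α + n/2, β + Σ(xᵢ−μ)²/2).
Σ(xᵢ−μ)² = (0.43)² + (-0.16)² + (-0.46)² + (-1.10)² + (-0.10)² = 1.6421.
Posterior: Inv-Gamma(8.4 + 5/2, 14.9 + 1.6421/2) = Inv-Gamma(10.90, 15.72105).
Posterior α = 10.90.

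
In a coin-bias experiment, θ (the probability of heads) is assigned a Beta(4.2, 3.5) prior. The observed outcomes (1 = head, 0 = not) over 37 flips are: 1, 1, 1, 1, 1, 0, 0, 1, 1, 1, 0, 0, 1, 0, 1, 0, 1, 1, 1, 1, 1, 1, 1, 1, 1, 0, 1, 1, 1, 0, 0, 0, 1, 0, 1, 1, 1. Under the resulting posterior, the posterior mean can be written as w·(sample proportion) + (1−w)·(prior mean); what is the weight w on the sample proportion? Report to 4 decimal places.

0.8277

The Beta prior is conjugate to a Binomial/Bernoulli likelihood; the update adds successes to α and failures to β.
Posterior mean = (α₀+k)/(α₀+β₀+n) = [n/(α₀+β₀+n)]·(k/n) + [(α₀+β₀)/(α₀+β₀+n)]·α₀/(α₀+β₀), so only n and the prior enter the weight.
The weight on the data is w = n/(α₀+β₀+n) = 37/(4.2+3.5+37) = 37/44.7 = 0.8277.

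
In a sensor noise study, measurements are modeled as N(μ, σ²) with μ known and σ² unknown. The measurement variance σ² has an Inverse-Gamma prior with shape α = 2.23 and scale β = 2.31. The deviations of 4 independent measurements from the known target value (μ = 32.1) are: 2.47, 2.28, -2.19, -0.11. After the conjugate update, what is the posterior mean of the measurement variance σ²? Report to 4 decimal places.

3.2086

With known mean μ and an Inverse-Gamma(α, β) prior on σ², the Normal likelihood is conjugate: posterior is Inv-Gamma(α + n/2, β + Σ(xᵢ−μ)²/2).
Σ(xᵢ−μ)² = (2.47)² + (2.28)² + (-2.19)² + (-0.11)² = 16.1075.
Posterior: Inv-Gamma(2.23 + 4/2, 2.31 + 16.1075/2) = Inv-Gamma(4.23, 10.36375).
E[σ²|data] = β/(α−1) = 10.36375/3.23 = 3.2086.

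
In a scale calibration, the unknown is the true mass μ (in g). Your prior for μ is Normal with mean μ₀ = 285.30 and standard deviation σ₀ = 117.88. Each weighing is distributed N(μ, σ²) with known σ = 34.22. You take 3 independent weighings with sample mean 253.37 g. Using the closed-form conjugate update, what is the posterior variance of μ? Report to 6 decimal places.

For Normal data with known variance σ², a Normal(μ₀, σ₀²) prior on μ is conjugate. Posterior precision = 1/σ₀² + n/σ²; posterior mean is the precision-weighted average of μ₀ and x̄.
σ₀² = 117.88² = 13895.6944, σ² = 34.22² = 1171.0084; σ² + n·σ₀² = 1171.0084 + 3·13895.6944 = 42858.0916.
Posterior precision = 1/σ₀² + n/σ² = 1/13895.6944 + 3/1171.0084 = (σ² + n·σ₀²)/(σ₀²σ²) = 42858.0916/(13895.6944·1171.0084); posterior variance σₙ² = σ₀²σ²/(σ² + n·σ₀²) = 13895.6944·1171.0084/42858.0916 = 379.671009.

379.671009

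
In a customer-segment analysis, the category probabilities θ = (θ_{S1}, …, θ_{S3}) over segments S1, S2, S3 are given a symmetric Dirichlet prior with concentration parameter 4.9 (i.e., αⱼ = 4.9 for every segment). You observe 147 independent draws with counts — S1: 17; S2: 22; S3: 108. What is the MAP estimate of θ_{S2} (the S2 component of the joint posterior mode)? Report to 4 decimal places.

0.1632

The Dirichlet prior is conjugate to the Multinomial likelihood: each posterior αⱼ = prior αⱼ + observed count nⱼ.
Posterior concentration: (21.9, 26.9, 112.9), total = 161.7.
Joint mode component: (α_{S2}−1)/(Σα−K) = 25.9/158.7 = 0.1632.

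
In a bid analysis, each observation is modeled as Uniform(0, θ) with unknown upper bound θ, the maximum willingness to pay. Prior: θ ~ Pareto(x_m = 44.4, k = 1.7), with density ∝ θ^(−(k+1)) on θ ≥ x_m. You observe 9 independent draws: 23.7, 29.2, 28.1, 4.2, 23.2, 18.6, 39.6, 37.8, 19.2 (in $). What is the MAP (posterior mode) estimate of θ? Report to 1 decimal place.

A Pareto(scale x_m, shape k) prior on the upper bound θ of Uniform(0, θ) is conjugate: posterior is Pareto(max(x_m, max xᵢ), k + n).
Sample maximum = 39.6; prior scale x_m = 44.4 → posterior scale = max = 44.4.
Posterior shape = 1.7 + 9 = 10.7.
The Pareto density is decreasing on [x_m, ∞), so the mode is x_m = 44.4.

44.4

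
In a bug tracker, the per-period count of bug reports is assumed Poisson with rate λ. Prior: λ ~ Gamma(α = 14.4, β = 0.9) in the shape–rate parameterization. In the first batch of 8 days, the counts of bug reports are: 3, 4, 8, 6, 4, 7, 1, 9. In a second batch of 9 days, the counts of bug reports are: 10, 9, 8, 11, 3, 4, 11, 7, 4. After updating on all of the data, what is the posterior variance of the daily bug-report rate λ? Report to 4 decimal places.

0.3851

With a Gamma(shape α, rate β) prior, the Poisson likelihood is conjugate: the posterior is Gamma(α + ΣXᵢ, β + n).
Batch 1: sum of counts S = 42 over n = 8 days.
After batch 1: Gamma(α+S, β+n) = Gamma(14.4+42, 0.9+8) = Gamma(56.4, 8.9).
Batch 2: sum of counts S = 67 over n = 9 days.
After batch 2: Gamma(α+S, β+n) = Gamma(56.4+67, 8.9+9) = Gamma(123.4, 17.9).
Var = α/β² = 123.4/17.9² = 0.3851.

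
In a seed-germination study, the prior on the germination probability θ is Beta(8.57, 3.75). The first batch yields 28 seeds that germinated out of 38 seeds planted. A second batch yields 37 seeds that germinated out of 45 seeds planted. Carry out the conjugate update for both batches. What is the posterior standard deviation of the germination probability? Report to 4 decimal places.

The Beta prior is conjugate to a Binomial/Bernoulli likelihood; the update adds successes to α and failures to β.
After batch 1: Beta(8.57+28, 3.75+10) = Beta(36.57, 13.75).
After batch 2: Beta(36.57+37, 13.75+8) = Beta(73.57, 21.75).
Var = αβ/((α+β)²(α+β+1)) = 73.57·21.75/(95.32²·96.32) = 0.00182842; SD = √0.00182842 = 0.0428.

0.0428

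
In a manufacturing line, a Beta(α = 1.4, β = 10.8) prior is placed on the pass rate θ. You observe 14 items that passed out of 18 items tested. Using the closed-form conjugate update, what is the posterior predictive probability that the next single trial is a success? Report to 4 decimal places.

0.5099

The Beta prior is conjugate to a Binomial/Bernoulli likelihood; the update adds successes to α and failures to β.
Posterior: Beta(α+k, β+n−k) = Beta(1.4+14, 10.8+4) = Beta(15.4, 14.8).
For a single future Bernoulli trial, P(success | data) = α/(α+β) = 0.5099.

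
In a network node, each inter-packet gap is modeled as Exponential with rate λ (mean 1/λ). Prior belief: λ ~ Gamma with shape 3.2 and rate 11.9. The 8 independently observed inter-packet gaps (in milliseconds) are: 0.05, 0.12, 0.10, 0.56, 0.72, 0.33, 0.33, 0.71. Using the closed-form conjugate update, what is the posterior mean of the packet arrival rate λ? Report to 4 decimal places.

0.7557

With a Gamma(shape α, rate β) prior on the exponential rate λ, the posterior after n observations with total T = Σxᵢ is Gamma(α+n, β+T).
Sum of observations T = 2.92 milliseconds; n = 8.
Posterior: Gamma(3.2+8, 11.9+2.92) = Gamma(11.2, 14.82).
Posterior mean of λ = α/β = 11.2/14.82 = 0.7557.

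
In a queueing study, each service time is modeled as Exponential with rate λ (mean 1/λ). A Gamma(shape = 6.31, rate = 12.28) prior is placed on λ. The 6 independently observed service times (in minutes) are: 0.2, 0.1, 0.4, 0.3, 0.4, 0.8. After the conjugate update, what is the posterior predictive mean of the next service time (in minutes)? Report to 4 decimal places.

1.2803

With a Gamma(shape α, rate β) prior on the exponential rate λ, the posterior after n observations with total T = Σxᵢ is Gamma(α+n, β+T).
Sum of observations T = 2.2 minutes; n = 6.
Posterior: Gamma(6.31+6, 12.28+2.2) = Gamma(12.31, 14.48).
The predictive distribution for the next observation is Lomax; its mean is β/(α−1) = 14.48/11.31 = 1.2803.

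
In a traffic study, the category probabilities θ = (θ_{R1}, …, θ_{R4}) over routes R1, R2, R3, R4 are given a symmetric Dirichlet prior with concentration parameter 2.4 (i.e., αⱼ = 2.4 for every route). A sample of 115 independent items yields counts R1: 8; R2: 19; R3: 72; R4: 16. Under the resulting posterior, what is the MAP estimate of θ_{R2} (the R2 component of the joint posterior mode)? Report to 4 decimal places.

0.1692

The Dirichlet prior is conjugate to the Multinomial likelihood: each posterior αⱼ = prior αⱼ + observed count nⱼ.
Posterior concentration: (10.4, 21.4, 74.4, 18.4), total = 124.6.
Joint mode component: (α_{R2}−1)/(Σα−K) = 20.4/120.6 = 0.1692.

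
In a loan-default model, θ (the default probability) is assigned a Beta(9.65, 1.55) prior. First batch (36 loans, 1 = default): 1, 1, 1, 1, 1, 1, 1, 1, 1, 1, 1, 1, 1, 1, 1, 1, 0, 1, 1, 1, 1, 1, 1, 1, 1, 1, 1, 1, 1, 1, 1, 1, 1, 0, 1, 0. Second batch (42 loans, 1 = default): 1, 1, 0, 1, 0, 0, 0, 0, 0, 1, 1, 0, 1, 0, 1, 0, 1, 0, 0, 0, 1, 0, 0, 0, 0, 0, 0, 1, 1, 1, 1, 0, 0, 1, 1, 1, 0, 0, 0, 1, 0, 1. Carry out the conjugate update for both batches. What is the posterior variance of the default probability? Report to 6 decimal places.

0.002413

The Beta prior is conjugate to a Binomial/Bernoulli likelihood; the update adds successes to α and failures to β.
After batch 1: Beta(9.65+33, 1.55+3) = Beta(42.65, 4.55).
After batch 2: Beta(42.65+18, 4.55+24) = Beta(60.65, 28.55).
Var = αβ/((α+β)²(α+β+1)) = 60.65·28.55/(89.20²·90.20) = 0.002413.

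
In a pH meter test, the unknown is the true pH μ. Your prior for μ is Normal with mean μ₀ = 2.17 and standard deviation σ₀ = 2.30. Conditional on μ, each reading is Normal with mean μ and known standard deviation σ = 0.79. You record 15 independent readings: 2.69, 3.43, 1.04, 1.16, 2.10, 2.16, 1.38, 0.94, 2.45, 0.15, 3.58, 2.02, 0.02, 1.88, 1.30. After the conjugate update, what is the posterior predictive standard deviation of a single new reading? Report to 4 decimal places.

0.8157

For Normal data with known variance σ², a Normal(μ₀, σ₀²) prior on μ is conjugate. Posterior precision = 1/σ₀² + n/σ²; posterior mean is the precision-weighted average of μ₀ and x̄.
σ₀² = 2.30² = 5.29, σ² = 0.79² = 0.6241; σ² + n·σ₀² = 0.6241 + 15·5.29 = 79.9741.
Posterior precision = 1/σ₀² + n/σ² = 1/5.29 + 15/0.6241 = (σ² + n·σ₀²)/(σ₀²σ²) = 79.9741/(5.29·0.6241); posterior variance σₙ² = σ₀²σ²/(σ² + n·σ₀²) = 5.29·0.6241/79.9741 = 0.041282.
Predictive variance for one new observation = σₙ² + σ² = 5.29·0.6241/79.9741 + 0.6241 = σ²·(σ₀² + 79.9741)/79.9741 = 0.6241·85.2641/79.9741 = 0.665382; SD = √(0.6241·85.2641/79.9741) = 0.8157.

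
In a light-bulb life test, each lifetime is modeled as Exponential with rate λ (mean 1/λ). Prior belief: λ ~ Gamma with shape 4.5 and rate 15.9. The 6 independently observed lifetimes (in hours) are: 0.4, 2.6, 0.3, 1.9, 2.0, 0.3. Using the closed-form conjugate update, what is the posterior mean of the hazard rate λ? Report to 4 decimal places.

0.4487

With a Gamma(shape α, rate β) prior on the exponential rate λ, the posterior after n observations with total T = Σxᵢ is Gamma(α+n, β+T).
Sum of observations T = 7.5 hours; n = 6.
Posterior: Gamma(4.5+6, 15.9+7.5) = Gamma(10.5, 23.4).
Posterior mean of λ = α/β = 10.5/23.4 = 0.4487.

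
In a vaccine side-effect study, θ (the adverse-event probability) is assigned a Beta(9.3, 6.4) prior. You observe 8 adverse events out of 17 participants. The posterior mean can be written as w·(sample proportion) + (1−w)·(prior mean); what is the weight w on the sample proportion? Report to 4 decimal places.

0.5199

The Beta prior is conjugate to a Binomial/Bernoulli likelihood; the update adds successes to α and failures to β.
Posterior mean = (α₀+k)/(α₀+β₀+n) = [n/(α₀+β₀+n)]·(k/n) + [(α₀+β₀)/(α₀+β₀+n)]·α₀/(α₀+β₀), so only n and the prior enter the weight.
The weight on the data is w = n/(α₀+β₀+n) = 17/(9.3+6.4+17) = 17/32.7 = 0.5199.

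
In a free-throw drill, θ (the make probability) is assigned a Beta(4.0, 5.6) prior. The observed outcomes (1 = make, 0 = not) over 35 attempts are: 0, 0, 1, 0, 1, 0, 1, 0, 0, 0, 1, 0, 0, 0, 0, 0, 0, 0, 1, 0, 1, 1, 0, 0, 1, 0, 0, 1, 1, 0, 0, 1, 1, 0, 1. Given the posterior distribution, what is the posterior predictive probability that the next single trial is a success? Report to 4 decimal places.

The Beta prior is conjugate to a Binomial/Bernoulli likelihood; the update adds successes to α and failures to β.
Posterior: Beta(α+k, β+n−k) = Beta(4.0+13, 5.6+22) = Beta(17.0, 27.6).
For a single future Bernoulli trial, P(success | data) = α/(α+β) = 0.3812.

0.3812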